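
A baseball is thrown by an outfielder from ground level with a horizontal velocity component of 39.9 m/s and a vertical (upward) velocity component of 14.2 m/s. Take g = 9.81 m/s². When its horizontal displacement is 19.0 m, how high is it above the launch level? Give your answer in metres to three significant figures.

At x = 19.0 m, t = x/vₓ = 19.0/39.90 = 0.4762 s.
Height: y = v_y0 t − ½ g t² = 14.20 × 0.4762 − 4.905 × 0.4762² = 6.762 − 1.112 = 5.650 m.

5.65 m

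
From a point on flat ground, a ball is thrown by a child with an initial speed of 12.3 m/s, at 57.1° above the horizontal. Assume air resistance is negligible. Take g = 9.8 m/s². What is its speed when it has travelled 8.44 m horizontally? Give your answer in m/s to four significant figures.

Resolve: vₓ = 12.30 cos 57.1° = 6.681 m/s and v_y0 = 12.30 sin 57.1° = 10.33 m/s.
Time to reach x = 8.44 m: t = x/vₓ = 8.44/6.681 = 1.263 s.
Vertical velocity there: v_y = v_y0 − g t = 10.33 − 9.80 × 1.263 = −2.053 m/s.
Speed: √(vₓ² + v_y²) = √(6.681² + 2.053²) = 6.989 m/s.

6.989 m/s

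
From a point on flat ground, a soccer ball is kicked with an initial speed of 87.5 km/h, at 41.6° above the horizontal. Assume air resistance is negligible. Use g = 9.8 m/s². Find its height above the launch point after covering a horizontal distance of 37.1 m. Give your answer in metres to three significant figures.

12.5 m

Convert: 87.5 km/h = 87.5/3.6 = 24.31 m/s.
Components: vₓ = 24.31 cos 41.6° = 18.18 m/s, v_y0 = 24.31 sin 41.6° = 16.14 m/s.
At x = 37.1 m, t = x/vₓ = 37.1/18.18 = 2.041 s.
Height: y = v_y0 t − ½ g t² = 16.14 × 2.041 − 4.900 × 2.041² = 32.94 − 20.42 = 12.52 m.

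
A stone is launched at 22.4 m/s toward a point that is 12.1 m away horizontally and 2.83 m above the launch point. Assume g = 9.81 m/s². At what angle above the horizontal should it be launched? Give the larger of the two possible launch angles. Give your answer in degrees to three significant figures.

82.9°

Trajectory: y = x tanθ − g x² (1 + tan²θ)/(2v₀²). With x = 12.1, y = 2.83, v₀ = 22.4, g = 9.81:
1.431 tan²θ − 12.1 tanθ + (4.261) = 0.
tanθ = [12.1 ± √(12.1² − 4 × 1.431 × (4.261))] / (2 × 1.431) = (12.1 ± 11.05) / 2.862, giving tanθ = 0.3682 or 8.086.
θ = 20.21° or 82.95°; the larger is 82.95°.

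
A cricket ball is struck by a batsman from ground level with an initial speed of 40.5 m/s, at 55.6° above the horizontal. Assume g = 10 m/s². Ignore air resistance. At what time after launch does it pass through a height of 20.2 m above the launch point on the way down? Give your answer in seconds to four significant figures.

6.011 s

Components: vₓ = 40.50 cos 55.6° = 22.88 m/s, v_y0 = 40.50 sin 55.6° = 33.42 m/s.
Require v_y0 t − ½ g t² = 20.2, i.e. 5.000 t² − 33.42 t + 20.2 = 0.
Quadratic formula: t = (33.42 ± √712.70) / 10.0 = (33.42 ± 26.70) / 10.0 → t = 0.6721 s or 6.011 s.
The descending-branch root is 6.011 s.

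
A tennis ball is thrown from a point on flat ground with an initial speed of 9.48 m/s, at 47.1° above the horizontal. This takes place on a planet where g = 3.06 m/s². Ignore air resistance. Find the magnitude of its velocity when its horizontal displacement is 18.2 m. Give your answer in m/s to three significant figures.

6.67 m/s

Horizontal component vₓ = 9.480 cos 47.1° = 6.453 m/s; vertical v_y0 = 9.480 sin 47.1° = 6.945 m/s.
x = vₓ t ⇒ t = 18.2/6.453 = 2.820 s.
Vertical velocity there: v_y = v_y0 − g t = 6.945 − 3.06 × 2.820 = −1.686 m/s.
Speed: √(vₓ² + v_y²) = √(6.453² + 1.686²) = 6.670 m/s.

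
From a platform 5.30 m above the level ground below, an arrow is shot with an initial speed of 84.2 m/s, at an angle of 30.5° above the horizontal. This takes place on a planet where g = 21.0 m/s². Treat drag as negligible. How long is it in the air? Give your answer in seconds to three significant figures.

Horizontal component vₓ = 84.20 cos 30.5° = 72.55 m/s; vertical v_y0 = 84.20 sin 30.5° = 42.73 m/s.
The projectile lands when y = 5.30 + (42.73) t − ½·21.0·t² = 0. Positive root: t = (42.73 + √(42.73² + 2·21.0·5.30)) / 21.0 = (42.73 + 45.26) / 21.0 = 4.190 s.

4.19 s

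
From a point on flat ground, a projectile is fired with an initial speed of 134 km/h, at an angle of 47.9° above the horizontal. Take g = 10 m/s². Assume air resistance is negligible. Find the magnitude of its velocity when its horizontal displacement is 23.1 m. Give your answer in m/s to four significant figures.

Convert: 134 km/h = 134/3.6 = 37.22 m/s.
Resolve: vₓ = 37.22 cos 47.9° = 24.95 m/s and v_y0 = 37.22 sin 47.9° = 27.62 m/s.
x = vₓ t ⇒ t = 23.1/24.95 = 0.9257 s.
Vertical velocity there: v_y = v_y0 − g t = 27.62 − 10.0 × 0.9257 = 18.36 m/s.
Speed: √(vₓ² + v_y²) = √(24.95² + 18.36²) = 30.98 m/s.

30.98 m/s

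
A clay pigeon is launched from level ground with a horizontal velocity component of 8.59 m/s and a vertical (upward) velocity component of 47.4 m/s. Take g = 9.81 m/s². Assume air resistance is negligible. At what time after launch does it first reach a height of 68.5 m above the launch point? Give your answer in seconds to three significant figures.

Require v_y0 t − ½ g t² = 68.5, i.e. 4.905 t² − 47.40 t + 68.5 = 0.
Quadratic formula: t = (47.40 ± √902.79) / 9.81 = (47.40 ± 30.05) / 9.81 → t = 1.769 s or 7.895 s.
The first (ascending) time is 1.769 s.

1.77 s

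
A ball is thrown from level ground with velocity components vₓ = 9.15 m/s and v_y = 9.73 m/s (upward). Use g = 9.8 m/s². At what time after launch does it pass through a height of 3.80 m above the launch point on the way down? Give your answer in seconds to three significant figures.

1.45 s

Set y = v_y0 t − ½ g t² = 3.80: 4.900 t² − 9.730 t + 3.80 = 0.
t = [9.730 ± √(9.730² − 2·9.80·3.80)] / 9.80 = (9.730 ± 4.494) / 9.80, so t = 0.5343 s or t = 1.451 s.
The descending-branch root is 1.451 s.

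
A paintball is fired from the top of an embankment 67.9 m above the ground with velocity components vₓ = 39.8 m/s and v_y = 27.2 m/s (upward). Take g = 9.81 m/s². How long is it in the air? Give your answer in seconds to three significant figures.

7.41 s

The projectile lands when y = 67.9 + (27.20) t − ½·9.81·t² = 0. Positive root: t = (27.20 + √(27.20² + 2·9.81·67.9)) / 9.81 = (27.20 + 45.52) / 9.81 = 7.413 s.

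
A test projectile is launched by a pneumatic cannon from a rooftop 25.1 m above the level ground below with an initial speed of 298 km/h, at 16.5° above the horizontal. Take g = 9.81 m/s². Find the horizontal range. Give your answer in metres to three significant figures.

Convert: 298 km/h = 298/3.6 = 82.78 m/s.
Components: vₓ = 82.78 cos 16.5° = 79.37 m/s, v_y0 = 82.78 sin 16.5° = 23.51 m/s.
The projectile lands when y = 25.1 + (23.51) t − ½·9.81·t² = 0. Positive root: t = (23.51 + √(23.51² + 2·9.81·25.1)) / 9.81 = (23.51 + 32.33) / 9.81 = 5.692 s.
Horizontal distance: R = vₓ t = 79.37 × 5.692 = 451.8 m.

452 m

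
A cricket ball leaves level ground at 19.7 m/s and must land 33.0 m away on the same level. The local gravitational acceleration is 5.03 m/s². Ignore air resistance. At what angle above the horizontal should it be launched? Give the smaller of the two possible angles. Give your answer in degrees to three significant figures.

R = v₀² sin 2θ / g gives sin 2θ = gR/v₀² = 5.03·33.0/19.7² = 0.4277.
2θ = 25.32° or 180° − 25.32° = 154.7°, so θ = 12.66° or 77.34°.
The smaller angle is 12.66°.

12.7°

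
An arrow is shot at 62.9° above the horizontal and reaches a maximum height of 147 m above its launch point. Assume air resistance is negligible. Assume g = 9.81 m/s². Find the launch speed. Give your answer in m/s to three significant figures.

60.3 m/s

At the peak v_y = 0, so v_y0 = √(2gH) = √(2 × 9.81 × 147) = 53.70 m/s.
v_y0 = v₀ sin θ ⇒ v₀ = 53.70 / sin 62.9° = 60.33 m/s.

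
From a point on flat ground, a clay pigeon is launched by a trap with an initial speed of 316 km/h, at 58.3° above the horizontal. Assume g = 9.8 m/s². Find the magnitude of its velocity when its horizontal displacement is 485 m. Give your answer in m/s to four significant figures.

Convert: 316 km/h = 316/3.6 = 87.78 m/s.
Components: vₓ = 87.78 cos 58.3° = 46.12 m/s, v_y0 = 87.78 sin 58.3° = 74.68 m/s.
At x = 485 m, t = x/vₓ = 485/46.12 = 10.51 s.
Vertical velocity there: v_y = v_y0 − g t = 74.68 − 9.80 × 10.51 = −28.36 m/s.
Speed: √(vₓ² + v_y²) = √(46.12² + 28.36²) = 54.15 m/s.

54.15 m/s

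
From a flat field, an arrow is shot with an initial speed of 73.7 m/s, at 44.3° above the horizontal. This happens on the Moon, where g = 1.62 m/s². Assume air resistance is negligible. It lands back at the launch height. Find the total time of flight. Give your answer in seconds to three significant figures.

63.5 s

Resolve: vₓ = 73.70 cos 44.3° = 52.75 m/s and v_y0 = 73.70 sin 44.3° = 51.47 m/s.
Landing at launch height ⇒ T = 2 v_y0 / g = 2 × 51.47 / 1.62 = 63.55 s.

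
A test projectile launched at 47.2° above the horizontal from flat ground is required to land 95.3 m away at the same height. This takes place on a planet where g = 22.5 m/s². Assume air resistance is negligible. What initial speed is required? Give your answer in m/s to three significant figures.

46.4 m/s

Level-ground range: R = v₀² sin(2θ)/g, so v₀ = √(gR / sin 2θ).
v₀ = √(22.5 × 95.3 / sin 94.40°) = √(2144 / 0.9971) = √2150.6 = 46.37 m/s.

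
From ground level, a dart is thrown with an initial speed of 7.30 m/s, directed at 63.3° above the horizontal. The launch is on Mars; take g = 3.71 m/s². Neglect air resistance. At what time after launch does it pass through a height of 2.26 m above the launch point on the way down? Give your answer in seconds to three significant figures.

Components: vₓ = 7.300 cos 63.3° = 3.280 m/s, v_y0 = 7.300 sin 63.3° = 6.522 m/s.
Require v_y0 t − ½ g t² = 2.26, i.e. 1.855 t² − 6.522 t + 2.26 = 0.
t = [6.522 ± √(6.522² − 2·3.71·2.26)] / 3.71 = (6.522 ± 5.076) / 3.71, so t = 0.3897 s or t = 3.126 s.
The descending-branch root is 3.126 s.

3.13 s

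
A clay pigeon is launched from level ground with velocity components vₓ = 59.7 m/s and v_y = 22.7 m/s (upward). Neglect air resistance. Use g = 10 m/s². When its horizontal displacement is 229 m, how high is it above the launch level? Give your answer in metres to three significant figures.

Time to reach x = 229 m: t = x/vₓ = 229/59.70 = 3.836 s.
Height: y = v_y0 t − ½ g t² = 22.70 × 3.836 − 5.000 × 3.836² = 87.07 − 73.57 = 13.51 m.

13.5 m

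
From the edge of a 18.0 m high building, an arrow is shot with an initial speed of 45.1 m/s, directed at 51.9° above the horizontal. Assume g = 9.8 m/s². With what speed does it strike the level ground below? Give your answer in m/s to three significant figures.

48.9 m/s

Components: vₓ = 45.10 cos 51.9° = 27.83 m/s, v_y0 = 45.10 sin 51.9° = 35.49 m/s.
With up positive and y = 0 at the ground: y(t) = 18.0 + (35.49) t − 4.900 t². Setting y = 0 and taking the positive root: t = [35.49 + √(35.49² + 2·9.80·18.0)] / 9.80 = (35.49 + 40.15) / 9.80 = 7.719 s.
Vertical velocity at impact: v_y = v_y0 − g t = 35.49 − 9.80 × 7.719 = −40.15 m/s.
Speed: |v| = √(vₓ² + v_y²) = √(27.83² + 40.15²) = 48.85 m/s.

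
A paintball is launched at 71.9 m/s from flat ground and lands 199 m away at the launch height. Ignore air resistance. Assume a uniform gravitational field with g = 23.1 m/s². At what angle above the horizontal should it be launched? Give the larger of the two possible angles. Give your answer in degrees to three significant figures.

Level-ground range R = v₀² sin(2θ)/g ⇒ sin(2θ) = gR/v₀² = 23.1 × 199 / 71.9² = 0.8892.
2θ = 62.77° or 180° − 62.77° = 117.2°, so θ = 31.39° or 58.61°.
The larger angle is 58.61°.

58.6°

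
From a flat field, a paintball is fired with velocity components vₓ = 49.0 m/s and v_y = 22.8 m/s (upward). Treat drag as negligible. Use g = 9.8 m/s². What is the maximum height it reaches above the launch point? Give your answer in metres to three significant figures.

26.5 m

Peak height H = v_y0² / (2g) = 519.84 / 19.60 = 26.52 m.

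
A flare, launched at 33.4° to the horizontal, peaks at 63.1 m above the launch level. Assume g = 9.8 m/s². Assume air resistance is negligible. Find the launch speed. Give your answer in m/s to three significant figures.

63.9 m/s

At the peak v_y = 0, so v_y0 = √(2gH) = √(2 × 9.80 × 63.1) = 35.17 m/s.
v_y0 = v₀ sin θ ⇒ v₀ = 35.17 / sin 33.4° = 63.89 m/s.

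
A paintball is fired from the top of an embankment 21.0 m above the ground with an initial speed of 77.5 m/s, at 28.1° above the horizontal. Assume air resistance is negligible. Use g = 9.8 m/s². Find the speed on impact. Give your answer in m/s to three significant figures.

80.1 m/s

Horizontal component vₓ = 77.50 cos 28.1° = 68.36 m/s; vertical v_y0 = 77.50 sin 28.1° = 36.50 m/s.
The projectile lands when y = 21.0 + (36.50) t − ½·9.80·t² = 0. Positive root: t = (36.50 + √(36.50² + 2·9.80·21.0)) / 9.80 = (36.50 + 41.76) / 9.80 = 7.986 s.
Vertical velocity at impact: v_y = v_y0 − g t = 36.50 − 9.80 × 7.986 = −41.76 m/s.
Speed: |v| = √(vₓ² + v_y²) = √(68.36² + 41.76²) = 80.11 m/s.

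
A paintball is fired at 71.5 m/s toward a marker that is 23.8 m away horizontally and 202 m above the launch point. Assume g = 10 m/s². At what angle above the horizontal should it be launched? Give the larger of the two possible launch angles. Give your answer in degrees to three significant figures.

88.2°

Trajectory: y = x tanθ − g x² (1 + tan²θ)/(2v₀²). With x = 23.8, y = 202, v₀ = 71.5, g = 10.0:
0.5540 tan²θ − 23.8 tanθ + (202.6) = 0.
tanθ = [23.8 ± √(23.8² − 4 × 0.5540 × (202.6))] / (2 × 0.5540) = (23.8 ± 10.84) / 1.108, giving tanθ = 11.69 or 31.27.
θ = 85.11° or 88.17°; the larger is 88.17°.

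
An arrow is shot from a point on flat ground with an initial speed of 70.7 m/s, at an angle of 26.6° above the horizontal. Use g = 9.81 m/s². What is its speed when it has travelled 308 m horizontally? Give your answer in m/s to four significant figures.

Resolve: vₓ = 70.70 cos 26.6° = 63.22 m/s and v_y0 = 70.70 sin 26.6° = 31.66 m/s.
Time to reach x = 308 m: t = x/vₓ = 308/63.22 = 4.872 s.
Vertical velocity there: v_y = v_y0 − g t = 31.66 − 9.81 × 4.872 = −16.14 m/s.
Speed: √(vₓ² + v_y²) = √(63.22² + 16.14²) = 65.24 m/s.

65.24 m/s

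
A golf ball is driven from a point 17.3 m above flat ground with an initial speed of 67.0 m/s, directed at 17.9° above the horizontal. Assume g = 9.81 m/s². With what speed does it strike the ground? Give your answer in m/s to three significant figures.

69.5 m/s

vₓ = 67.00 cos 17.9° = 63.76 m/s; v_y0 = 67.00 sin 17.9° = 20.59 m/s.
Vertical motion (up positive, ground at y = 0): 4.905 t² − (20.59) t − 17.3 = 0, so t = (20.59 + √(20.59² + 2·9.81·17.3)) / 9.81 = (20.59 + 27.63) / 9.81 = 4.916 s.
Vertical velocity at impact: v_y = v_y0 − g t = 20.59 − 9.81 × 4.916 = −27.63 m/s.
Speed: |v| = √(vₓ² + v_y²) = √(63.76² + 27.63²) = 69.49 m/s.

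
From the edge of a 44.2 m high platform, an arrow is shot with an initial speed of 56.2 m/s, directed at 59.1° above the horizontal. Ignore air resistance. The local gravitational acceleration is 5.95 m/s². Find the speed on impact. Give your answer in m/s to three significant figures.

60.7 m/s

Resolve: vₓ = 56.20 cos 59.1° = 28.86 m/s and v_y0 = 56.20 sin 59.1° = 48.22 m/s.
Vertical motion (up positive, ground at y = 0): 2.975 t² − (48.22) t − 44.2 = 0, so t = (48.22 + √(48.22² + 2·5.95·44.2)) / 5.95 = (48.22 + 53.40) / 5.95 = 17.08 s.
Vertical velocity at impact: v_y = v_y0 − g t = 48.22 − 5.95 × 17.08 = −53.40 m/s.
Speed: |v| = √(vₓ² + v_y²) = √(28.86² + 53.40²) = 60.70 m/s.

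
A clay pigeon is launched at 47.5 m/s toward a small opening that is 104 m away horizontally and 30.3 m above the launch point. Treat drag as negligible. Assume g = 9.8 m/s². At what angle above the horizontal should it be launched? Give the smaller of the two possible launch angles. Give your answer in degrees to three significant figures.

30.9°

Trajectory: y = x tanθ − g x² (1 + tan²θ)/(2v₀²). With x = 104, y = 30.3, v₀ = 47.5, g = 9.80:
23.49 tan²θ − 104 tanθ + (53.79) = 0.
tanθ = [104 ± √(104² − 4 × 23.49 × (53.79))] / (2 × 23.49) = (104 ± 75.91) / 46.98, giving tanθ = 0.5980 or 3.830.
θ = 30.88° or 75.37°; the smaller is 30.88°.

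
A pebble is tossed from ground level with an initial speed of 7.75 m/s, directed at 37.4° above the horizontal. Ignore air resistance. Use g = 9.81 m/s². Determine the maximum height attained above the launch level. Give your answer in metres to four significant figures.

1.129 m

vₓ = 7.750 cos 37.4° = 6.157 m/s; v_y0 = 7.750 sin 37.4° = 4.707 m/s.
Peak height H = v_y0² / (2g) = 22.157 / 19.62 = 1.129 m.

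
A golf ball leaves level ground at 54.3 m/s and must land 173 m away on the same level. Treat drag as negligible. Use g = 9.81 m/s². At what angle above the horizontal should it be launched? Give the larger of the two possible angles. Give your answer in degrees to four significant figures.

R = v₀² sin 2θ / g gives sin 2θ = gR/v₀² = 9.81·173/54.3² = 0.5756.
2θ = 35.14° or 180° − 35.14° = 144.9°, so θ = 17.57° or 72.43°.
The larger angle is 72.43°.

72.43°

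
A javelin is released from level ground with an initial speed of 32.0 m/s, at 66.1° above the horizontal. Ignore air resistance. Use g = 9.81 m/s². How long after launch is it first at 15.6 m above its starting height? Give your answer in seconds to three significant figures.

vₓ = 32.00 cos 66.1° = 12.96 m/s; v_y0 = 32.00 sin 66.1° = 29.26 m/s.
Require v_y0 t − ½ g t² = 15.6, i.e. 4.905 t² − 29.26 t + 15.6 = 0.
Quadratic formula: t = (29.26 ± √549.85) / 9.81 = (29.26 ± 23.45) / 9.81 → t = 0.5920 s or 5.373 s.
The first (ascending) time is 0.5920 s.

0.592 s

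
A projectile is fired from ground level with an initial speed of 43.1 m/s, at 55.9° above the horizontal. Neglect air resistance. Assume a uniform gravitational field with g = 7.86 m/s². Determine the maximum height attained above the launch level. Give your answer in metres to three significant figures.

81.0 m

Horizontal component vₓ = 43.10 cos 55.9° = 24.16 m/s; vertical v_y0 = 43.10 sin 55.9° = 35.69 m/s.
At the apex v_y = 0, so H = v_y0²/(2g) = 35.69²/15.72 = 81.03 m.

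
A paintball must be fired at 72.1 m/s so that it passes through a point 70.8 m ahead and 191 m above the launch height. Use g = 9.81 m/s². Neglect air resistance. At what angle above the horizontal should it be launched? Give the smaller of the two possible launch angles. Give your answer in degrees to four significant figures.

Trajectory: y = x tanθ − g x² (1 + tan²θ)/(2v₀²). With x = 70.8, y = 191, v₀ = 72.1, g = 9.81:
4.730 tan²θ − 70.8 tanθ + (195.7) = 0.
tanθ = [70.8 ± √(70.8² − 4 × 4.730 × (195.7))] / (2 × 4.730) = (70.8 ± 36.19) / 9.459, giving tanθ = 3.659 or 11.31.
θ = 74.71° or 84.95°; the smaller is 74.71°.

74.71°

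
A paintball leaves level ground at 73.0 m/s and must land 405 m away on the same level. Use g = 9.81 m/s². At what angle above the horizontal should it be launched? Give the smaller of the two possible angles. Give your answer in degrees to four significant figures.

Level-ground range R = v₀² sin(2θ)/g ⇒ sin(2θ) = gR/v₀² = 9.81 × 405 / 73.0² = 0.7456.
2θ = 48.21° or 180° − 48.21° = 131.8°, so θ = 24.10° or 65.90°.
The smaller angle is 24.10°.

24.10°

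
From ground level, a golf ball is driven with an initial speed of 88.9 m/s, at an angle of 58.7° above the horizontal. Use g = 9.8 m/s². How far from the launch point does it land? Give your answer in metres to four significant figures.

Horizontal component vₓ = 88.90 cos 58.7° = 46.19 m/s; vertical v_y0 = 88.90 sin 58.7° = 75.96 m/s.
Flight time T = 2 v_y0 / g = 15.50 s.
Horizontal distance R = vₓ T = 46.19 × 15.50 = 716.0 m.

716.0 m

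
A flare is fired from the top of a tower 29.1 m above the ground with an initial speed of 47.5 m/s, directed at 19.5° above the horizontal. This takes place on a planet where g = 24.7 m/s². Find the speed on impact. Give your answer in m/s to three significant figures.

Components: vₓ = 47.50 cos 19.5° = 44.78 m/s, v_y0 = 47.50 sin 19.5° = 15.86 m/s.
Vertical motion (up positive, ground at y = 0): 12.35 t² − (15.86) t − 29.1 = 0, so t = (15.86 + √(15.86² + 2·24.7·29.1)) / 24.7 = (15.86 + 41.10) / 24.7 = 2.306 s.
Vertical velocity at impact: v_y = v_y0 − g t = 15.86 − 24.7 × 2.306 = −41.10 m/s.
Speed: |v| = √(vₓ² + v_y²) = √(44.78² + 41.10²) = 60.78 m/s.

60.8 m/s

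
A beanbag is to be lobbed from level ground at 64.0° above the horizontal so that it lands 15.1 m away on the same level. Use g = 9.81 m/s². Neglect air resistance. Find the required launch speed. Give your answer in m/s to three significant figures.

From R = (v₀² / g) sin 2θ: v₀ = √(gR / sin 2θ).
v₀ = √(9.81 × 15.1 / sin 128.0°) = √(148.1 / 0.7880) = √187.98 = 13.71 m/s.

13.7 m/s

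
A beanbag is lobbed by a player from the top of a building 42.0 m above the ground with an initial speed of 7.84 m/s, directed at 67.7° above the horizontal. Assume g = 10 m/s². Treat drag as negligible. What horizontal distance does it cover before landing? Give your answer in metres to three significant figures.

11.0 m

Resolve: vₓ = 7.840 cos 67.7° = 2.975 m/s and v_y0 = 7.840 sin 67.7° = 7.254 m/s.
The projectile lands when y = 42.0 + (7.254) t − ½·10.0·t² = 0. Positive root: t = (7.254 + √(7.254² + 2·10.0·42.0)) / 10.0 = (7.254 + 29.88) / 10.0 = 3.713 s.
Horizontal distance: R = vₓ t = 2.975 × 3.713 = 11.05 m.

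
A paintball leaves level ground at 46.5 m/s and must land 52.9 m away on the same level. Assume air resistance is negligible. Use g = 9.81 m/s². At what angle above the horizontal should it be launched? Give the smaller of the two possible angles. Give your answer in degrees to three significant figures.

R = v₀² sin 2θ / g gives sin 2θ = gR/v₀² = 9.81·52.9/46.5² = 0.2400.
2θ = 13.89° or 180° − 13.89° = 166.1°, so θ = 6.943° or 83.06°.
The smaller angle is 6.943°.

6.94°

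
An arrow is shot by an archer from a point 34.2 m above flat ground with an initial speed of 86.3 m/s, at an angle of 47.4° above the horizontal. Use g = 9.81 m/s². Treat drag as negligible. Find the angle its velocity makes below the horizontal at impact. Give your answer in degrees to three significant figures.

Components: vₓ = 86.30 cos 47.4° = 58.41 m/s, v_y0 = 86.30 sin 47.4° = 63.53 m/s.
With up positive and y = 0 at the ground: y(t) = 34.2 + (63.53) t − 4.905 t². Setting y = 0 and taking the positive root: t = [63.53 + √(63.53² + 2·9.81·34.2)] / 9.81 = (63.53 + 68.60) / 9.81 = 13.47 s.
At impact: v_y = v_y0 − g t = −68.60 m/s; vₓ = 58.41 m/s.
Angle below horizontal: arctan(|v_y|/vₓ) = arctan(68.60/58.41) = 49.59°.

49.6°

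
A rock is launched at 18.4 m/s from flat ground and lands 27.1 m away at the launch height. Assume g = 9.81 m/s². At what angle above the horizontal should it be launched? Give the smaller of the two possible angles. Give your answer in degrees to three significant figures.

From R = (v₀²/g) sin 2θ: sin 2θ = 9.81 × 27.1 / 338.56 = 0.7852.
2θ = 51.74° or 180° − 51.74° = 128.3°, so θ = 25.87° or 64.13°.
The smaller angle is 25.87°.

25.9°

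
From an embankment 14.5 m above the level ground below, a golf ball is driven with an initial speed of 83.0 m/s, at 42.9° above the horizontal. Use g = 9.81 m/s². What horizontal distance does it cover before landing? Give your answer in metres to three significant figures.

Horizontal component vₓ = 83.00 cos 42.9° = 60.80 m/s; vertical v_y0 = 83.00 sin 42.9° = 56.50 m/s.
The projectile lands when y = 14.5 + (56.50) t − ½·9.81·t² = 0. Positive root: t = (56.50 + √(56.50² + 2·9.81·14.5)) / 9.81 = (56.50 + 58.96) / 9.81 = 11.77 s.
Horizontal distance: R = vₓ t = 60.80 × 11.77 = 715.6 m.

716 m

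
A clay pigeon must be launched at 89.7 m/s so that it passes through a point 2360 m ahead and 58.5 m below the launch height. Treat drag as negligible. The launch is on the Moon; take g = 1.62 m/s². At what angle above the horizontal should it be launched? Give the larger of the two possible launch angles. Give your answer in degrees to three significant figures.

Trajectory: y = x tanθ − g x² (1 + tan²θ)/(2v₀²). With x = 2360, y = −58.5, v₀ = 89.7, g = 1.62:
560.7 tan²θ − 2360 tanθ + (502.2) = 0.
tanθ = [2360 ± √(2360² − 4 × 560.7 × (502.2))] / (2 × 560.7) = (2360 ± 2108) / 1121, giving tanθ = 0.2248 or 3.984.
θ = 12.67° or 75.91°; the larger is 75.91°.

75.9°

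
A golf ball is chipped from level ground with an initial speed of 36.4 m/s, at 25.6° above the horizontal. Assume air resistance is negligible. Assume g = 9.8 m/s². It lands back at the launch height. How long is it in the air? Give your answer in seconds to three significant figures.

3.21 s

vₓ = 36.40 cos 25.6° = 32.83 m/s; v_y0 = 36.40 sin 25.6° = 15.73 m/s.
It returns to y = 0 when t = 2 v_y0 / g = 2(15.73)/9.80 = 3.210 s.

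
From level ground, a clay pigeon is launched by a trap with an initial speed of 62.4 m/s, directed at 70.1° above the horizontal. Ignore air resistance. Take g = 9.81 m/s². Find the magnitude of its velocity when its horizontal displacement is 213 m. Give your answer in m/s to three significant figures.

vₓ = 62.40 cos 70.1° = 21.24 m/s; v_y0 = 62.40 sin 70.1° = 58.67 m/s.
Time to reach x = 213 m: t = x/vₓ = 213/21.24 = 10.03 s.
Vertical velocity there: v_y = v_y0 − g t = 58.67 − 9.81 × 10.03 = −39.70 m/s.
Speed: √(vₓ² + v_y²) = √(21.24² + 39.70²) = 45.03 m/s.

45.0 m/s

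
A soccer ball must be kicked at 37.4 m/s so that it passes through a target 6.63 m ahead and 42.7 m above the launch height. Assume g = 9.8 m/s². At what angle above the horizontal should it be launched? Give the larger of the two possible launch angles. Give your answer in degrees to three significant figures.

Trajectory: y = x tanθ − g x² (1 + tan²θ)/(2v₀²). With x = 6.63, y = 42.7, v₀ = 37.4, g = 9.80:
0.1540 tan²θ − 6.63 tanθ + (42.85) = 0.
tanθ = [6.63 ± √(6.63² − 4 × 0.1540 × (42.85))] / (2 × 0.1540) = (6.63 ± 4.191) / 0.3080, giving tanθ = 7.921 or 35.14.
θ = 82.80° or 88.37°; the larger is 88.37°.

88.4°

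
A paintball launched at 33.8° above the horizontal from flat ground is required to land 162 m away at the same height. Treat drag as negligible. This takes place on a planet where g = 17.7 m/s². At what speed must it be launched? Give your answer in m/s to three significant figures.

Level-ground range: R = v₀² sin(2θ)/g, so v₀ = √(gR / sin 2θ).
v₀ = √(17.7 × 162 / sin 67.60°) = √(2867 / 0.9245) = √3101.4 = 55.69 m/s.

55.7 m/s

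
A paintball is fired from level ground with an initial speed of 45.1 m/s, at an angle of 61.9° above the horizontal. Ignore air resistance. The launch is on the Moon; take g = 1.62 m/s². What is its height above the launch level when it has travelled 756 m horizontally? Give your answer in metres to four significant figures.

389.9 m

Components: vₓ = 45.10 cos 61.9° = 21.24 m/s, v_y0 = 45.10 sin 61.9° = 39.78 m/s.
Time to reach x = 756 m: t = x/vₓ = 756/21.24 = 35.59 s.
Height: y = v_y0 t − ½ g t² = 39.78 × 35.59 − 0.8100 × 35.59² = 1416 − 1026 = 389.9 m.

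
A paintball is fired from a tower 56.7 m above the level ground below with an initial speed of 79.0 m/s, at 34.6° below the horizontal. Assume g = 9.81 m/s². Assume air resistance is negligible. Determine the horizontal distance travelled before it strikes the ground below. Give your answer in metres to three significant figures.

Components: vₓ = 79.00 cos 34.6° = 65.03 m/s, v_y0 = −44.86 m/s (downward).
Vertical motion (up positive, ground at y = 0): 4.905 t² − (−44.86) t − 56.7 = 0, so t = (−44.86 + √(44.86² + 2·9.81·56.7)) / 9.81 = (−44.86 + 55.90) / 9.81 = 1.125 s.
Horizontal distance: R = vₓ t = 65.03 × 1.125 = 73.19 m.

73.2 m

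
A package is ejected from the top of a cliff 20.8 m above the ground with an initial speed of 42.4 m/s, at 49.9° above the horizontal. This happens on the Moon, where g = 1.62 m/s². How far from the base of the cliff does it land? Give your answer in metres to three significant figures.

Components: vₓ = 42.40 cos 49.9° = 27.31 m/s, v_y0 = 42.40 sin 49.9° = 32.43 m/s.
With up positive and y = 0 at the ground: y(t) = 20.8 + (32.43) t − 0.8100 t². Setting y = 0 and taking the positive root: t = [32.43 + √(32.43² + 2·1.62·20.8)] / 1.62 = (32.43 + 33.46) / 1.62 = 40.67 s.
Horizontal distance: R = vₓ t = 27.31 × 40.67 = 1111 m.

1110 m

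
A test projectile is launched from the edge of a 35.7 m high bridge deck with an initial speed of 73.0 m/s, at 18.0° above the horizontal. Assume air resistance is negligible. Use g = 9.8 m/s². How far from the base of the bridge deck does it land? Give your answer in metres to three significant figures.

vₓ = 73.00 cos 18.0° = 69.43 m/s; v_y0 = 73.00 sin 18.0° = 22.56 m/s.
The projectile lands when y = 35.7 + (22.56) t − ½·9.80·t² = 0. Positive root: t = (22.56 + √(22.56² + 2·9.80·35.7)) / 9.80 = (22.56 + 34.76) / 9.80 = 5.849 s.
Horizontal distance: R = vₓ t = 69.43 × 5.849 = 406.1 m.

406 m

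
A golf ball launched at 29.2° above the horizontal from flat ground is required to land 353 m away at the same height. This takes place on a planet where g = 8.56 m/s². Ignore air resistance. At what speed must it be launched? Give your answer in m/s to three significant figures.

On level ground R = v₀² sin 2θ / g ⇒ v₀ = √(gR / sin 2θ).
v₀ = √(8.56 × 353 / sin 58.40°) = √(3022 / 0.8517) = √3547.7 = 59.56 m/s.

59.6 m/s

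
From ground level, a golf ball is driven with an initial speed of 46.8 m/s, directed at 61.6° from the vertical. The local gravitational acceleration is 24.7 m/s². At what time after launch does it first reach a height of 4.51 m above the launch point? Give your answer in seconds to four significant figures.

vₓ = 46.80 sin 61.6° = 41.17 m/s; v_y0 = 46.80 cos 61.6° = 22.26 m/s.
Height y(t) = 22.26 t − 12.35 t² = 4.51 gives 12.35 t² − 22.26 t + 4.51 = 0.
t = [22.26 ± √(22.26² − 2·24.7·4.51)] / 24.7 = (22.26 ± 16.51) / 24.7, so t = 0.2326 s or t = 1.570 s.
The first (ascending) time is 0.2326 s.

0.2326 s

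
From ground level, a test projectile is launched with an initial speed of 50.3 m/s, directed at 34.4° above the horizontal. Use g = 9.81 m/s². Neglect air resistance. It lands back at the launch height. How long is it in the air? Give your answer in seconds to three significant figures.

Horizontal component vₓ = 50.30 cos 34.4° = 41.50 m/s; vertical v_y0 = 50.30 sin 34.4° = 28.42 m/s.
It returns to y = 0 when t = 2 v_y0 / g = 2(28.42)/9.81 = 5.794 s.

5.79 s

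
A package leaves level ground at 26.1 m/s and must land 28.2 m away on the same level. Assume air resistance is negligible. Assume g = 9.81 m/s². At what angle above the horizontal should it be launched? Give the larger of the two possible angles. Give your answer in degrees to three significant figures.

78.0°

From R = (v₀²/g) sin 2θ: sin 2θ = 9.81 × 28.2 / 681.21 = 0.4061.
2θ = 23.96° or 180° − 23.96° = 156.0°, so θ = 11.98° or 78.02°.
The larger angle is 78.02°.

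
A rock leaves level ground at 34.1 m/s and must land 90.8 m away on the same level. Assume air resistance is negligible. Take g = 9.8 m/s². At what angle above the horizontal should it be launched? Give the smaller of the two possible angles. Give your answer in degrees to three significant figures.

25.0°

From R = (v₀²/g) sin 2θ: sin 2θ = 9.80 × 90.8 / 1162.8 = 0.7652.
2θ = 49.93° or 180° − 49.93° = 130.1°, so θ = 24.96° or 65.04°.
The smaller angle is 24.96°.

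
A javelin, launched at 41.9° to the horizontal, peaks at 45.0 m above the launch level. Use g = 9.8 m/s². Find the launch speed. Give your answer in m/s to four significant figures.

At the peak v_y = 0, so v_y0 = √(2gH) = √(2 × 9.80 × 45.0) = 29.70 m/s.
v_y0 = v₀ sin θ ⇒ v₀ = 29.70 / sin 41.9° = 44.47 m/s.

44.47 m/s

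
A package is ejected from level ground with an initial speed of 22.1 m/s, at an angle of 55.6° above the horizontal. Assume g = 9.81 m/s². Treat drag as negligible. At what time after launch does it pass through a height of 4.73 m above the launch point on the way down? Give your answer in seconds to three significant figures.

Components: vₓ = 22.10 cos 55.6° = 12.49 m/s, v_y0 = 22.10 sin 55.6° = 18.24 m/s.
Require v_y0 t − ½ g t² = 4.73, i.e. 4.905 t² − 18.24 t + 4.73 = 0.
Quadratic formula: t = (18.24 ± √239.71) / 9.81 = (18.24 ± 15.48) / 9.81 → t = 0.2806 s or 3.437 s.
The descending-branch root is 3.437 s.

3.44 s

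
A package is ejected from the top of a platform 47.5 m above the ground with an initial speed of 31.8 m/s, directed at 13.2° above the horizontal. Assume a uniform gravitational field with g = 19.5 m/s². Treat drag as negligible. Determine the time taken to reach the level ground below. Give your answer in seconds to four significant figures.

Resolve: vₓ = 31.80 cos 13.2° = 30.96 m/s and v_y0 = 31.80 sin 13.2° = 7.262 m/s.
The projectile lands when y = 47.5 + (7.262) t − ½·19.5·t² = 0. Positive root: t = (7.262 + √(7.262² + 2·19.5·47.5)) / 19.5 = (7.262 + 43.65) / 19.5 = 2.611 s.

2.611 s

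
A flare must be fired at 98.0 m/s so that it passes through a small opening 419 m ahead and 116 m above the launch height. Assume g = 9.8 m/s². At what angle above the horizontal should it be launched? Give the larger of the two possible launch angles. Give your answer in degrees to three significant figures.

76.4°

Trajectory: y = x tanθ − g x² (1 + tan²θ)/(2v₀²). With x = 419, y = 116, v₀ = 98.0, g = 9.80:
89.57 tan²θ − 419 tanθ + (205.6) = 0.
tanθ = [419 ± √(419² − 4 × 89.57 × (205.6))] / (2 × 89.57) = (419 ± 319.2) / 179.1, giving tanθ = 0.5569 or 4.121.
θ = 29.11° or 76.36°; the larger is 76.36°.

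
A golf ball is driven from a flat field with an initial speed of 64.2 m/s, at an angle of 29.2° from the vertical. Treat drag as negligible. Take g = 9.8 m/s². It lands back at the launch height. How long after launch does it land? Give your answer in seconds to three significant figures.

11.4 s

Components: vₓ = 64.20 sin 29.2° = 31.32 m/s, v_y0 = 64.20 cos 29.2° = 56.04 m/s.
Time of flight on level ground: T = 2 v_y0 / g = 2 × 56.04 / 9.80 = 11.44 s.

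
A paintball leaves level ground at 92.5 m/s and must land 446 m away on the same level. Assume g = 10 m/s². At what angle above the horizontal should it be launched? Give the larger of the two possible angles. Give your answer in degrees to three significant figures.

74.3°

Level-ground range R = v₀² sin(2θ)/g ⇒ sin(2θ) = gR/v₀² = 10.0 × 446 / 92.5² = 0.5213.
2θ = 31.42° or 180° − 31.42° = 148.6°, so θ = 15.71° or 74.29°.
The larger angle is 74.29°.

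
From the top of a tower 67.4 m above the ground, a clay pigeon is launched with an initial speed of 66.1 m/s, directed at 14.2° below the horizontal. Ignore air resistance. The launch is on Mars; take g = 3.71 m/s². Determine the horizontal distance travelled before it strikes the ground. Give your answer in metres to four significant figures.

vₓ = 66.10 cos 14.2° = 64.08 m/s; v_y0 = −16.21 m/s (downward).
Vertical motion (up positive, ground at y = 0): 1.855 t² − (−16.21) t − 67.4 = 0, so t = (−16.21 + √(16.21² + 2·3.71·67.4)) / 3.71 = (−16.21 + 27.62) / 3.71 = 3.075 s.
Horizontal distance: R = vₓ t = 64.08 × 3.075 = 197.0 m.

197.0 m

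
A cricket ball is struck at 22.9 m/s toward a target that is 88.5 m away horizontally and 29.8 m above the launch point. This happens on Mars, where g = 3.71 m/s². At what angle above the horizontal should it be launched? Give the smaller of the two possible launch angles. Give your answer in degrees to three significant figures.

42.2°

Trajectory: y = x tanθ − g x² (1 + tan²θ)/(2v₀²). With x = 88.5, y = 29.8, v₀ = 22.9, g = 3.71:
27.71 tan²θ − 88.5 tanθ + (57.51) = 0.
tanθ = [88.5 ± √(88.5² − 4 × 27.71 × (57.51))] / (2 × 27.71) = (88.5 ± 38.20) / 55.41, giving tanθ = 0.9077 or 2.287.
θ = 42.23° or 66.38°; the smaller is 42.23°.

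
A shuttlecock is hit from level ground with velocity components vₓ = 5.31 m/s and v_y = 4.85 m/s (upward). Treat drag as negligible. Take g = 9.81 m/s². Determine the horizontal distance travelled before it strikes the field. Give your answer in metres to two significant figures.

Flight time T = 2 v_y0 / g = 0.9888 s.
Range: R = vₓ T = 5.310 × 0.9888 = 5.250 m.

5.3 m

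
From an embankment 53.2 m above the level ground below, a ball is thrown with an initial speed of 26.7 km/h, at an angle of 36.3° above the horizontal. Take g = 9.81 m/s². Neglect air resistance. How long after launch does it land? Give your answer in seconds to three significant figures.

Convert: 26.7 km/h = 26.7/3.6 = 7.417 m/s.
Horizontal component vₓ = 7.417 cos 36.3° = 5.977 m/s; vertical v_y0 = 7.417 sin 36.3° = 4.391 m/s.
Vertical motion (up positive, ground at y = 0): 4.905 t² − (4.391) t − 53.2 = 0, so t = (4.391 + √(4.391² + 2·9.81·53.2)) / 9.81 = (4.391 + 32.60) / 9.81 = 3.771 s.

3.77 s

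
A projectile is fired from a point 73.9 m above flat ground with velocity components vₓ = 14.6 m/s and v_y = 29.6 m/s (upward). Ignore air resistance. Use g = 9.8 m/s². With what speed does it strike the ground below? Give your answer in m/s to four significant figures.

The projectile lands when y = 73.9 + (29.60) t − ½·9.80·t² = 0. Positive root: t = (29.60 + √(29.60² + 2·9.80·73.9)) / 9.80 = (29.60 + 48.21) / 9.80 = 7.940 s.
Vertical velocity at impact: v_y = v_y0 − g t = 29.60 − 9.80 × 7.940 = −48.21 m/s.
Speed: |v| = √(vₓ² + v_y²) = √(14.60² + 48.21²) = 50.38 m/s.

50.38 m/s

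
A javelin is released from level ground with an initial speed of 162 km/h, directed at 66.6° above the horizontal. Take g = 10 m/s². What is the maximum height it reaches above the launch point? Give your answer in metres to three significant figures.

85.3 m

Convert: 162 km/h = 162/3.6 = 45.00 m/s.
vₓ = 45.00 cos 66.6° = 17.87 m/s; v_y0 = 45.00 sin 66.6° = 41.30 m/s.
At the apex v_y = 0, so H = v_y0²/(2g) = 41.30²/20.00 = 85.28 m.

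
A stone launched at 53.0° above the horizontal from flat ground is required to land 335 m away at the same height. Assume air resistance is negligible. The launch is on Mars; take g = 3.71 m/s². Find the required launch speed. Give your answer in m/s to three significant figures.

36.0 m/s

Level-ground range: R = v₀² sin(2θ)/g, so v₀ = √(gR / sin 2θ).
v₀ = √(3.71 × 335 / sin 106.0°) = √(1243 / 0.9613) = √1292.9 = 35.96 m/s.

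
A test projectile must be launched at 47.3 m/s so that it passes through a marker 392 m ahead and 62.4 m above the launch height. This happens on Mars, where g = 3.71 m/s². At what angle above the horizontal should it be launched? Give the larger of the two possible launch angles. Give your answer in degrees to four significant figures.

Trajectory: y = x tanθ − g x² (1 + tan²θ)/(2v₀²). With x = 392, y = 62.4, v₀ = 47.3, g = 3.71:
127.4 tan²θ − 392 tanθ + (189.8) = 0.
tanθ = [392 ± √(392² − 4 × 127.4 × (189.8))] / (2 × 127.4) = (392 ± 238.6) / 254.8, giving tanθ = 0.6020 or 2.475.
θ = 31.05° or 68.00°; the larger is 68.00°.

68.00°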